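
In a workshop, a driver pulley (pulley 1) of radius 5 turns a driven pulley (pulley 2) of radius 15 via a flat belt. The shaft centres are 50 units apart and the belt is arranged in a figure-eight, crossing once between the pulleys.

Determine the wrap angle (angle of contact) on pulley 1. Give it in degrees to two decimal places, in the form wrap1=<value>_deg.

crossed belt: β = asin((r1+r2)/C) = asin(20/50) = 23.5782°
wrap1 = wrap2 = π + 2β = 227.1564°

wrap1=227.16_deg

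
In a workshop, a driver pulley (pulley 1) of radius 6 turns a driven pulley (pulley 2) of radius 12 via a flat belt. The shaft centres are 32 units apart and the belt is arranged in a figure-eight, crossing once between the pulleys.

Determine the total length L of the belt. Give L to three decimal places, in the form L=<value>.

crossed belt: β = asin((r1+r2)/C) = asin(18/32) = 34.2289°
wrap1 = wrap2 = π + 2β = 248.4577°
tangent length = C·cosβ = 26.4575
L = (r1+r2)·wrap + 2·C·cosβ = 18·4.3364 + 2·26.4575 = 130.9703

L=130.970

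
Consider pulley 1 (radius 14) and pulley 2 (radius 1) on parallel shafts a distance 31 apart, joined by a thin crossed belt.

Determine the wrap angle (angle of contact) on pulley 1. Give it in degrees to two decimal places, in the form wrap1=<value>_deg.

wrap1=237.88_deg

crossed belt: β = asin((r1+r2)/C) = asin(15/31) = 28.9385°
wrap1 = wrap2 = π + 2β = 237.8771°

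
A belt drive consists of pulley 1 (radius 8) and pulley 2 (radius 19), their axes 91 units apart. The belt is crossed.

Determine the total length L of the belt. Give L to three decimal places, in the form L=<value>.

crossed belt: β = asin((r1+r2)/C) = asin(27/91) = 17.2597°
wrap1 = wrap2 = π + 2β = 214.5194°
tangent length = C·cosβ = 86.9022
L = (r1+r2)·wrap + 2·C·cosβ = 27·3.7441 + 2·86.9022 = 274.8944

L=274.894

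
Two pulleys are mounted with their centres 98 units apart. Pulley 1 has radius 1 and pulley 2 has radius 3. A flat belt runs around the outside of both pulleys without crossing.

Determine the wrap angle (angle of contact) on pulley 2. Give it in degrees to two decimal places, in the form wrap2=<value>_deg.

wrap2=182.34_deg

open belt: β = asin((r2−r1)/C) = asin(2/98) = 1.1694°
wrap1 = π − 2β = 177.6612°
wrap2 = π + 2β = 182.3388°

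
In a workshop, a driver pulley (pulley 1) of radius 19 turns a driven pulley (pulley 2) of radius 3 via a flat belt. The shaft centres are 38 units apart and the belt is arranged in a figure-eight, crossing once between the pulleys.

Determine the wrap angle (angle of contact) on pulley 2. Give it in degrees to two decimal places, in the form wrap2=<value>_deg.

crossed belt: β = asin((r1+r2)/C) = asin(22/38) = 35.3765°
wrap1 = wrap2 = π + 2β = 250.7531°

wrap2=250.75_deg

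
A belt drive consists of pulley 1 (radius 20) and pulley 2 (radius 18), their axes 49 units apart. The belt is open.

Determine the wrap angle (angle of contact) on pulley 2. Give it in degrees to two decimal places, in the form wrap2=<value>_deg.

open belt: β = asin((r2−r1)/C) = asin(-2/49) = -2.3393°
wrap1 = π − 2β = 184.6785°
wrap2 = π + 2β = 175.3215°

wrap2=175.32_deg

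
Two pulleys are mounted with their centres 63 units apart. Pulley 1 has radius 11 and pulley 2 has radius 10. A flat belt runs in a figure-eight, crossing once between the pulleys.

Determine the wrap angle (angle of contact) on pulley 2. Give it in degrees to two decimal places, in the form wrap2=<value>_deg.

crossed belt: β = asin((r1+r2)/C) = asin(21/63) = 19.4712°
wrap1 = wrap2 = π + 2β = 218.9424°

wrap2=218.94_deg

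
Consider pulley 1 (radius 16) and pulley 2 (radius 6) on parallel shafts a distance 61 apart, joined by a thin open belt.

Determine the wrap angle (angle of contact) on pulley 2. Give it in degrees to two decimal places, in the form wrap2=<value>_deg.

open belt: β = asin((r2−r1)/C) = asin(-10/61) = -9.4353°
wrap1 = π − 2β = 198.8707°
wrap2 = π + 2β = 161.1293°

wrap2=161.13_deg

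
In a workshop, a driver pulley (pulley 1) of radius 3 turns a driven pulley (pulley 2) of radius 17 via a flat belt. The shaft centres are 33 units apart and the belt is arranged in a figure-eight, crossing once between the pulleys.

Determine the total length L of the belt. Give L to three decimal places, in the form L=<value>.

crossed belt: β = asin((r1+r2)/C) = asin(20/33) = 37.3052°
wrap1 = wrap2 = π + 2β = 254.6104°
tangent length = C·cosβ = 26.2488
L = (r1+r2)·wrap + 2·C·cosβ = 20·4.4438 + 2·26.2488 = 141.3734

L=141.373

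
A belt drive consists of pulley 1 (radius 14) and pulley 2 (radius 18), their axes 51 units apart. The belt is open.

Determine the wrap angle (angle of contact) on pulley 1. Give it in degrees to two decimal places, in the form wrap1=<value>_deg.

wrap1=171.00_deg

open belt: β = asin((r2−r1)/C) = asin(4/51) = 4.4984°
wrap1 = π − 2β = 171.0032°
wrap2 = π + 2β = 188.9968°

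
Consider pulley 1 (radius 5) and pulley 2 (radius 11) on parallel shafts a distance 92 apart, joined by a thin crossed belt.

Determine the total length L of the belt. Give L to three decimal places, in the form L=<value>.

L=237.055

crossed belt: β = asin((r1+r2)/C) = asin(16/92) = 10.0154°
wrap1 = wrap2 = π + 2β = 200.0308°
tangent length = C·cosβ = 90.5980
L = (r1+r2)·wrap + 2·C·cosβ = 16·3.4912 + 2·90.5980 = 237.0552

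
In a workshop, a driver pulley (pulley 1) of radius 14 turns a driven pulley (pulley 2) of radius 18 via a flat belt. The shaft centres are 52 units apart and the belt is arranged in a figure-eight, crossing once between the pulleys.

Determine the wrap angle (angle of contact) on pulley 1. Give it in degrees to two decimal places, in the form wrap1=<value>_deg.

wrap1=255.96_deg

crossed belt: β = asin((r1+r2)/C) = asin(32/52) = 37.9799°
wrap1 = wrap2 = π + 2β = 255.9597°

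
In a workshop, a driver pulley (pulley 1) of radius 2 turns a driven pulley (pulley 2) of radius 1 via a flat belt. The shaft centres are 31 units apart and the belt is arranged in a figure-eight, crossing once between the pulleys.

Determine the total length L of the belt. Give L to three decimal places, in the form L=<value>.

crossed belt: β = asin((r1+r2)/C) = asin(3/31) = 5.5534°
wrap1 = wrap2 = π + 2β = 191.1069°
tangent length = C·cosβ = 30.8545
L = (r1+r2)·wrap + 2·C·cosβ = 3·3.3354 + 2·30.8545 = 71.7153

L=71.715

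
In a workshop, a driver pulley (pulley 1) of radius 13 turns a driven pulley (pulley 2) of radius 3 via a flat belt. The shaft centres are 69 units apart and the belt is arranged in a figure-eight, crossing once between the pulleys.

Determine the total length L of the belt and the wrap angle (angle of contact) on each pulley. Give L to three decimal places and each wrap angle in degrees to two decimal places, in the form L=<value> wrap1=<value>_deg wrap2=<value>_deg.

crossed belt: β = asin((r1+r2)/C) = asin(16/69) = 13.4080°
wrap1 = wrap2 = π + 2β = 206.8160°
tangent length = C·cosβ = 67.1193
L = (r1+r2)·wrap + 2·C·cosβ = 16·3.6096 + 2·67.1193 = 191.9925

L=191.993 wrap1=206.82_deg wrap2=206.82_deg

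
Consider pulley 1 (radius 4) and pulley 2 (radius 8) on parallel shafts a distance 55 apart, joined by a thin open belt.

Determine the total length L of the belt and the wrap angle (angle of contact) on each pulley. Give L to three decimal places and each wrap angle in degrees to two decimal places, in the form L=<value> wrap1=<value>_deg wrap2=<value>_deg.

L=147.990 wrap1=171.66_deg wrap2=188.34_deg

open belt: β = asin((r2−r1)/C) = asin(4/55) = 4.1706°
wrap1 = π − 2β = 171.6587°
wrap2 = π + 2β = 188.3413°
tangent length = C·cosβ = 54.8544
L = r1·wrap1 + r2·wrap2 + 2·C·cosβ = 4·2.9960 + 8·3.2872 + 2·54.8544 = 147.9901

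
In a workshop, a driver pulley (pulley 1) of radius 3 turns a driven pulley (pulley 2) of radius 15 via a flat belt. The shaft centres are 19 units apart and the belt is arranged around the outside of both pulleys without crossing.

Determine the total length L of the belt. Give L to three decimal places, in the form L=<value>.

L=102.417

open belt: β = asin((r2−r1)/C) = asin(12/19) = 39.1667°
wrap1 = π − 2β = 101.6666°
wrap2 = π + 2β = 258.3334°
tangent length = C·cosβ = 14.7309
L = r1·wrap1 + r2·wrap2 + 2·C·cosβ = 3·1.7744 + 15·4.5088 + 2·14.7309 = 102.4166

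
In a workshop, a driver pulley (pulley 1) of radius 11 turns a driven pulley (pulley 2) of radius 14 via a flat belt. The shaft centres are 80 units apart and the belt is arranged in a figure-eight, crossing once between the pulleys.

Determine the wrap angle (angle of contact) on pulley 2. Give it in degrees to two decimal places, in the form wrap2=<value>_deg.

wrap2=216.42_deg

crossed belt: β = asin((r1+r2)/C) = asin(25/80) = 18.2100°
wrap1 = wrap2 = π + 2β = 216.4199°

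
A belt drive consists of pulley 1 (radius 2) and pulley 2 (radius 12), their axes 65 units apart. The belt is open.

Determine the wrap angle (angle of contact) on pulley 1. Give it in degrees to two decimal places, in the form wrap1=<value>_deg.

open belt: β = asin((r2−r1)/C) = asin(10/65) = 8.8499°
wrap1 = π − 2β = 162.3002°
wrap2 = π + 2β = 197.6998°

wrap1=162.30_deg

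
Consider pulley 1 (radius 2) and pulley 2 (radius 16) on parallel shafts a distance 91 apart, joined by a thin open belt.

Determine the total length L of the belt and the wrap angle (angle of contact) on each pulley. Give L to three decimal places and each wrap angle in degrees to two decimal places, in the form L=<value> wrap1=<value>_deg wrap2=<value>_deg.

open belt: β = asin((r2−r1)/C) = asin(14/91) = 8.8499°
wrap1 = π − 2β = 162.3002°
wrap2 = π + 2β = 197.6998°
tangent length = C·cosβ = 89.9166
L = r1·wrap1 + r2·wrap2 + 2·C·cosβ = 2·2.8327 + 16·3.4505 + 2·89.9166 = 240.7068

L=240.707 wrap1=162.30_deg wrap2=197.70_deg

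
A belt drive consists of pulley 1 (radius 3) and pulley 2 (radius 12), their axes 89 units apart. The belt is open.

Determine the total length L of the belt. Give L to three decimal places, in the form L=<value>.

L=226.035

open belt: β = asin((r2−r1)/C) = asin(9/89) = 5.8039°
wrap1 = π − 2β = 168.3922°
wrap2 = π + 2β = 191.6078°
tangent length = C·cosβ = 88.5438
L = r1·wrap1 + r2·wrap2 + 2·C·cosβ = 3·2.9390 + 12·3.3442 + 2·88.5438 = 226.0348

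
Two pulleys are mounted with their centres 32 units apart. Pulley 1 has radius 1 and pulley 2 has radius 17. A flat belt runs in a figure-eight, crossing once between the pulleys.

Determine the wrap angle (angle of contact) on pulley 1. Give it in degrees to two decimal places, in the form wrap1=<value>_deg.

crossed belt: β = asin((r1+r2)/C) = asin(18/32) = 34.2289°
wrap1 = wrap2 = π + 2β = 248.4577°

wrap1=248.46_deg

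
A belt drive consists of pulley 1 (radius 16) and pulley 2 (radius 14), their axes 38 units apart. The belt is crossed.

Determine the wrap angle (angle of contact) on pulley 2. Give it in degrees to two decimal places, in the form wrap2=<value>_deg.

crossed belt: β = asin((r1+r2)/C) = asin(30/38) = 52.1364°
wrap1 = wrap2 = π + 2β = 284.2727°

wrap2=284.27_deg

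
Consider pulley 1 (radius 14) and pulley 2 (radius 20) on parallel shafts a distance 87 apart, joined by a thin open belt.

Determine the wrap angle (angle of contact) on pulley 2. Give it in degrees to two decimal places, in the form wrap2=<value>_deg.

wrap2=187.91_deg

open belt: β = asin((r2−r1)/C) = asin(6/87) = 3.9546°
wrap1 = π − 2β = 172.0909°
wrap2 = π + 2β = 187.9091°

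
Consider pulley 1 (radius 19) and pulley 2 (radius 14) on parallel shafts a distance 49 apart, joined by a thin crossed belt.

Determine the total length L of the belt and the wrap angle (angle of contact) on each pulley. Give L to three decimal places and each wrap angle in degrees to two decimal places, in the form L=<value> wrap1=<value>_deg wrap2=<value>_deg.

crossed belt: β = asin((r1+r2)/C) = asin(33/49) = 42.3354°
wrap1 = wrap2 = π + 2β = 264.6708°
tangent length = C·cosβ = 36.2215
L = (r1+r2)·wrap + 2·C·cosβ = 33·4.6194 + 2·36.2215 = 224.8825

L=224.883 wrap1=264.67_deg wrap2=264.67_deg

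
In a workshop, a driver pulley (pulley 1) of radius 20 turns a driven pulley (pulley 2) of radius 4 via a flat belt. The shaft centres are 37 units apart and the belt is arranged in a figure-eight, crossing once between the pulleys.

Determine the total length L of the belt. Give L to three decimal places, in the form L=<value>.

crossed belt: β = asin((r1+r2)/C) = asin(24/37) = 40.4398°
wrap1 = wrap2 = π + 2β = 260.8796°
tangent length = C·cosβ = 28.1603
L = (r1+r2)·wrap + 2·C·cosβ = 24·4.5532 + 2·28.1603 = 165.5975

L=165.597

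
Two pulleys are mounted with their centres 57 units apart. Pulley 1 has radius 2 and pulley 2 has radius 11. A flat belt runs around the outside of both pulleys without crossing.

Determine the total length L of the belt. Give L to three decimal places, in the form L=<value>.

open belt: β = asin((r2−r1)/C) = asin(9/57) = 9.0847°
wrap1 = π − 2β = 161.8306°
wrap2 = π + 2β = 198.1694°
tangent length = C·cosβ = 56.2850
L = r1·wrap1 + r2·wrap2 + 2·C·cosβ = 2·2.8245 + 11·3.4587 + 2·56.2850 = 156.2647

L=156.265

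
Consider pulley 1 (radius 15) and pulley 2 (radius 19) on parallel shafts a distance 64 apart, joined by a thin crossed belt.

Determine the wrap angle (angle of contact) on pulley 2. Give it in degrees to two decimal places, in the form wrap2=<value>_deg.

wrap2=244.18_deg

crossed belt: β = asin((r1+r2)/C) = asin(34/64) = 32.0900°
wrap1 = wrap2 = π + 2β = 244.1799°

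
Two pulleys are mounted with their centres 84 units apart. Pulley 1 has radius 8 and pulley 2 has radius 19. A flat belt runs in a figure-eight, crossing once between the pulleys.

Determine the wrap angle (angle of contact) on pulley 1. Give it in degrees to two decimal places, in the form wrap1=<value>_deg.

crossed belt: β = asin((r1+r2)/C) = asin(27/84) = 18.7493°
wrap1 = wrap2 = π + 2β = 217.4987°

wrap1=217.50_deg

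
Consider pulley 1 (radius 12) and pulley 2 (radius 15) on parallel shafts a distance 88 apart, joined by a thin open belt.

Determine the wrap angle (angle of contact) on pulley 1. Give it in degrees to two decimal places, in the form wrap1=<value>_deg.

wrap1=176.09_deg

open belt: β = asin((r2−r1)/C) = asin(3/88) = 1.9536°
wrap1 = π − 2β = 176.0927°
wrap2 = π + 2β = 183.9073°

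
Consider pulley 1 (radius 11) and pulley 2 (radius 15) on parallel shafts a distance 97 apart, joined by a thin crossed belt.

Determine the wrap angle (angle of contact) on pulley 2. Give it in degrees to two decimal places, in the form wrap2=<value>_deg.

crossed belt: β = asin((r1+r2)/C) = asin(26/97) = 15.5477°
wrap1 = wrap2 = π + 2β = 211.0955°

wrap2=211.10_deg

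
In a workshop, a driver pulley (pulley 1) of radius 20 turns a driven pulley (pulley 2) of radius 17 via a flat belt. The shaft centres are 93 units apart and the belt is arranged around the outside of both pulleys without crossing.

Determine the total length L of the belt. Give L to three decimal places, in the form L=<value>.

open belt: β = asin((r2−r1)/C) = asin(-3/93) = -1.8486°
wrap1 = π − 2β = 183.6971°
wrap2 = π + 2β = 176.3029°
tangent length = C·cosβ = 92.9516
L = r1·wrap1 + r2·wrap2 + 2·C·cosβ = 20·3.2061 + 17·3.0771 + 2·92.9516 = 302.3357

L=302.336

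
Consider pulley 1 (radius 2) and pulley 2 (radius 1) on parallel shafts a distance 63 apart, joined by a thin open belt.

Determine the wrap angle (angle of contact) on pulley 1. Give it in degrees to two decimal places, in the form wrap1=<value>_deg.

wrap1=181.82_deg

open belt: β = asin((r2−r1)/C) = asin(-1/63) = -0.9095°
wrap1 = π − 2β = 181.8190°
wrap2 = π + 2β = 178.1810°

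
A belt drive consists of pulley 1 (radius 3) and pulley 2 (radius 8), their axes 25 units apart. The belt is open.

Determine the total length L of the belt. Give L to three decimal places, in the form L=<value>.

L=85.561

open belt: β = asin((r2−r1)/C) = asin(5/25) = 11.5370°
wrap1 = π − 2β = 156.9261°
wrap2 = π + 2β = 203.0739°
tangent length = C·cosβ = 24.4949
L = r1·wrap1 + r2·wrap2 + 2·C·cosβ = 3·2.7389 + 8·3.5443 + 2·24.4949 = 85.5609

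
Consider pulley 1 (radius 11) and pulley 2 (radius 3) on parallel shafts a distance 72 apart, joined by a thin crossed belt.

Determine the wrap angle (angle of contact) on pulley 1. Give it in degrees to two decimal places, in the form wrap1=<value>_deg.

crossed belt: β = asin((r1+r2)/C) = asin(14/72) = 11.2123°
wrap1 = wrap2 = π + 2β = 202.4245°

wrap1=202.42_deg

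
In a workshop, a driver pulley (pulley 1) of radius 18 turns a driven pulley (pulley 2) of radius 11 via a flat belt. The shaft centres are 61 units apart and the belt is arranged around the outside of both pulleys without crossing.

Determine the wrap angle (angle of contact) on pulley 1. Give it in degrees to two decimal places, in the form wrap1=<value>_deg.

open belt: β = asin((r2−r1)/C) = asin(-7/61) = -6.5894°
wrap1 = π − 2β = 193.1789°
wrap2 = π + 2β = 166.8211°

wrap1=193.18_deg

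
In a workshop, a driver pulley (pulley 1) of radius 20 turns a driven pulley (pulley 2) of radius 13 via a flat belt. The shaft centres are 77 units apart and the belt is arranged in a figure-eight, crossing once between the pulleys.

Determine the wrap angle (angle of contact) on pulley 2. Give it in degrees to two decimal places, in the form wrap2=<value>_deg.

crossed belt: β = asin((r1+r2)/C) = asin(33/77) = 25.3769°
wrap1 = wrap2 = π + 2β = 230.7539°

wrap2=230.75_deg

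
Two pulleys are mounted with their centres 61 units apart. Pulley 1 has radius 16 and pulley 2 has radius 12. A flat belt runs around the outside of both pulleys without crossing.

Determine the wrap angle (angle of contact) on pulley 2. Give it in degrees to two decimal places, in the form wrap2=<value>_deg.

open belt: β = asin((r2−r1)/C) = asin(-4/61) = -3.7598°
wrap1 = π − 2β = 187.5196°
wrap2 = π + 2β = 172.4804°

wrap2=172.48_deg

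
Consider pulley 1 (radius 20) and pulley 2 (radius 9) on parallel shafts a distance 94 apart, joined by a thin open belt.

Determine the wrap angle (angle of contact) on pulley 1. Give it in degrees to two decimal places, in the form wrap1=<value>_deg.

open belt: β = asin((r2−r1)/C) = asin(-11/94) = -6.7202°
wrap1 = π − 2β = 193.4404°
wrap2 = π + 2β = 166.5596°

wrap1=193.44_deg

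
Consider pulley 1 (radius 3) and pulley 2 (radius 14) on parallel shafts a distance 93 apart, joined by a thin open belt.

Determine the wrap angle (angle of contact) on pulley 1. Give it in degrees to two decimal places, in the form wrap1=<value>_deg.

open belt: β = asin((r2−r1)/C) = asin(11/93) = 6.7928°
wrap1 = π − 2β = 166.4144°
wrap2 = π + 2β = 193.5856°

wrap1=166.41_deg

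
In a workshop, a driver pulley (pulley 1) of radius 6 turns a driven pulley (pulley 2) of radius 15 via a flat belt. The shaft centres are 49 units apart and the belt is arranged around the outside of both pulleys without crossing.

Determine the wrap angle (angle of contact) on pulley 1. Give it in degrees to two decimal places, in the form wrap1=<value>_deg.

open belt: β = asin((r2−r1)/C) = asin(9/49) = 10.5838°
wrap1 = π − 2β = 158.8324°
wrap2 = π + 2β = 201.1676°

wrap1=158.83_deg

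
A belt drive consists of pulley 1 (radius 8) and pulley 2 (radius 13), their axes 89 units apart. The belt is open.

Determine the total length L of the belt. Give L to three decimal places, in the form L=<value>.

open belt: β = asin((r2−r1)/C) = asin(5/89) = 3.2206°
wrap1 = π − 2β = 173.5589°
wrap2 = π + 2β = 186.4411°
tangent length = C·cosβ = 88.8594
L = r1·wrap1 + r2·wrap2 + 2·C·cosβ = 8·3.0292 + 13·3.2540 + 2·88.8594 = 244.2544

L=244.254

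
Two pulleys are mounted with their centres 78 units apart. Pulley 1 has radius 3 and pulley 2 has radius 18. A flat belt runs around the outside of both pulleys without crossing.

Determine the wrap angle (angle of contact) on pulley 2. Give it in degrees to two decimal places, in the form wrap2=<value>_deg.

wrap2=202.17_deg

open belt: β = asin((r2−r1)/C) = asin(15/78) = 11.0875°
wrap1 = π − 2β = 157.8250°
wrap2 = π + 2β = 202.1750°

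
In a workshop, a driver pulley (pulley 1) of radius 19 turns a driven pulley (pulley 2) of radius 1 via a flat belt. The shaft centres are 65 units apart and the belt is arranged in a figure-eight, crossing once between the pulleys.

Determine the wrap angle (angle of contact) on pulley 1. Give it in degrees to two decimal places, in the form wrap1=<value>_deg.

crossed belt: β = asin((r1+r2)/C) = asin(20/65) = 17.9202°
wrap1 = wrap2 = π + 2β = 215.8404°

wrap1=215.84_deg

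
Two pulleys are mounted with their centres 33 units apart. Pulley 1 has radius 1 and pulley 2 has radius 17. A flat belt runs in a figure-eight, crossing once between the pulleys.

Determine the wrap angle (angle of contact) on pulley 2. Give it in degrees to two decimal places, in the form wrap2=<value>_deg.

crossed belt: β = asin((r1+r2)/C) = asin(18/33) = 33.0557°
wrap1 = wrap2 = π + 2β = 246.1115°

wrap2=246.11_deg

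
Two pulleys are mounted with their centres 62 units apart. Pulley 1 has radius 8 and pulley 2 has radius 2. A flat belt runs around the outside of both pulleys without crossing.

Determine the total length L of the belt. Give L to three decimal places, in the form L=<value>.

open belt: β = asin((r2−r1)/C) = asin(-6/62) = -5.5534°
wrap1 = π − 2β = 191.1069°
wrap2 = π + 2β = 168.8931°
tangent length = C·cosβ = 61.7090
L = r1·wrap1 + r2·wrap2 + 2·C·cosβ = 8·3.3354 + 2·2.9477 + 2·61.7090 = 155.9970

L=155.997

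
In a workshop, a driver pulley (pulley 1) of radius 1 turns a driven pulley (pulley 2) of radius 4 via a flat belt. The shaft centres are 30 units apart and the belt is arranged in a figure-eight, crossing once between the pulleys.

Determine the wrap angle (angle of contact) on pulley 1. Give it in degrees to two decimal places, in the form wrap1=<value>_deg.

crossed belt: β = asin((r1+r2)/C) = asin(5/30) = 9.5941°
wrap1 = wrap2 = π + 2β = 199.1881°

wrap1=199.19_deg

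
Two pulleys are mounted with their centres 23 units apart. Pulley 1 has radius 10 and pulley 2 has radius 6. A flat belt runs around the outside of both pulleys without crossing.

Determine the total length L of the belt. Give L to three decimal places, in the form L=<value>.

open belt: β = asin((r2−r1)/C) = asin(-4/23) = -10.0154°
wrap1 = π − 2β = 200.0308°
wrap2 = π + 2β = 159.9692°
tangent length = C·cosβ = 22.6495
L = r1·wrap1 + r2·wrap2 + 2·C·cosβ = 10·3.4912 + 6·2.7920 + 2·22.6495 = 96.9629

L=96.963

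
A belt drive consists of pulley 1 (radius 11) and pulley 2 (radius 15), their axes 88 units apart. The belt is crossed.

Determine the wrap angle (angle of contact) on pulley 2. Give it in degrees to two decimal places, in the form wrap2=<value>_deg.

crossed belt: β = asin((r1+r2)/C) = asin(26/88) = 17.1848°
wrap1 = wrap2 = π + 2β = 214.3696°

wrap2=214.37_deg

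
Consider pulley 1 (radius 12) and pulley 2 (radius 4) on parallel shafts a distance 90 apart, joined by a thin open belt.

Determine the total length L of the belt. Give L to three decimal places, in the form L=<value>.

L=230.977

open belt: β = asin((r2−r1)/C) = asin(-8/90) = -5.0997°
wrap1 = π − 2β = 190.1994°
wrap2 = π + 2β = 169.8006°
tangent length = C·cosβ = 89.6437
L = r1·wrap1 + r2·wrap2 + 2·C·cosβ = 12·3.3196 + 4·2.9636 + 2·89.6437 = 230.9771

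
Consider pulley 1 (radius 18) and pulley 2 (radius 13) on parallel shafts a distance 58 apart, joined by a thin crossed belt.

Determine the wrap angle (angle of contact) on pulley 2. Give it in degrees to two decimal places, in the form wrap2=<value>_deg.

crossed belt: β = asin((r1+r2)/C) = asin(31/58) = 32.3088°
wrap1 = wrap2 = π + 2β = 244.6177°

wrap2=244.62_deg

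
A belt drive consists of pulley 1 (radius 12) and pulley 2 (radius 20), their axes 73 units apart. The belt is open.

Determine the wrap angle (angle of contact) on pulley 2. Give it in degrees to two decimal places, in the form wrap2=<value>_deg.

open belt: β = asin((r2−r1)/C) = asin(8/73) = 6.2916°
wrap1 = π − 2β = 167.4167°
wrap2 = π + 2β = 192.5833°

wrap2=192.58_deg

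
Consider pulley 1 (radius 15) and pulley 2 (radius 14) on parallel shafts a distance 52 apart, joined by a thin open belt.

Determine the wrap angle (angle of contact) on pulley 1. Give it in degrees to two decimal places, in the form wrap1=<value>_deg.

open belt: β = asin((r2−r1)/C) = asin(-1/52) = -1.1019°
wrap1 = π − 2β = 182.2038°
wrap2 = π + 2β = 177.7962°

wrap1=182.20_deg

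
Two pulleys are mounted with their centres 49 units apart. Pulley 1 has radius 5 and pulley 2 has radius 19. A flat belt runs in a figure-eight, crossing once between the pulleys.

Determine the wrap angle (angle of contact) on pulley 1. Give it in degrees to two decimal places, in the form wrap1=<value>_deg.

crossed belt: β = asin((r1+r2)/C) = asin(24/49) = 29.3272°
wrap1 = wrap2 = π + 2β = 238.6543°

wrap1=238.65_deg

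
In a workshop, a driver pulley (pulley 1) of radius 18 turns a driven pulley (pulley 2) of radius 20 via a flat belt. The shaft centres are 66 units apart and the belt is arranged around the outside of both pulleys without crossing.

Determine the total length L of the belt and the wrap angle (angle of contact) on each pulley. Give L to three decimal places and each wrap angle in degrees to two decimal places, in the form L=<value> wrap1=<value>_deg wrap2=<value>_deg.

L=251.441 wrap1=176.53_deg wrap2=183.47_deg

open belt: β = asin((r2−r1)/C) = asin(2/66) = 1.7365°
wrap1 = π − 2β = 176.5270°
wrap2 = π + 2β = 183.4730°
tangent length = C·cosβ = 65.9697
L = r1·wrap1 + r2·wrap2 + 2·C·cosβ = 18·3.0810 + 20·3.2022 + 2·65.9697 = 251.4411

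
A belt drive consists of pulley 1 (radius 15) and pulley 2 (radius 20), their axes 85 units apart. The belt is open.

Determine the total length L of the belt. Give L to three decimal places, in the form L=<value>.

open belt: β = asin((r2−r1)/C) = asin(5/85) = 3.3723°
wrap1 = π − 2β = 173.2554°
wrap2 = π + 2β = 186.7446°
tangent length = C·cosβ = 84.8528
L = r1·wrap1 + r2·wrap2 + 2·C·cosβ = 15·3.0239 + 20·3.2593 + 2·84.8528 = 280.2499

L=280.250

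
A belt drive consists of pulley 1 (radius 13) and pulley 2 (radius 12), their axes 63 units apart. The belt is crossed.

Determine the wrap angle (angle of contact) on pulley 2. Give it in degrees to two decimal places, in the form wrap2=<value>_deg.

wrap2=226.76_deg

crossed belt: β = asin((r1+r2)/C) = asin(25/63) = 23.3799°
wrap1 = wrap2 = π + 2β = 226.7597°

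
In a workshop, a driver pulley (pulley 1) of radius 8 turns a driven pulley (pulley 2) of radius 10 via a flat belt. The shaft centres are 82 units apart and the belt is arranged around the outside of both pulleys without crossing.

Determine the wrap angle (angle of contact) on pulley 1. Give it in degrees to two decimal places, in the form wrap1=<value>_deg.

wrap1=177.20_deg

open belt: β = asin((r2−r1)/C) = asin(2/82) = 1.3976°
wrap1 = π − 2β = 177.2048°
wrap2 = π + 2β = 182.7952°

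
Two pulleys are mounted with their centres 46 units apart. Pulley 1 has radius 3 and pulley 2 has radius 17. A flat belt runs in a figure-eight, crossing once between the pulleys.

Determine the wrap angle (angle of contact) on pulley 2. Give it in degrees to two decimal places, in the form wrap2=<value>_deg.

wrap2=231.54_deg

crossed belt: β = asin((r1+r2)/C) = asin(20/46) = 25.7715°
wrap1 = wrap2 = π + 2β = 231.5429°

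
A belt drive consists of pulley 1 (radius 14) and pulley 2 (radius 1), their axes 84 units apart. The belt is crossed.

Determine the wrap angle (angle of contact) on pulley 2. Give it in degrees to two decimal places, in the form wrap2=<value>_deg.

wrap2=200.57_deg

crossed belt: β = asin((r1+r2)/C) = asin(15/84) = 10.2866°
wrap1 = wrap2 = π + 2β = 200.5731°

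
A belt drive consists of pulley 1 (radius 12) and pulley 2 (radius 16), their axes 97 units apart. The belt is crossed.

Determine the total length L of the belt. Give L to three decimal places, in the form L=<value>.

L=290.105

crossed belt: β = asin((r1+r2)/C) = asin(28/97) = 16.7777°
wrap1 = wrap2 = π + 2β = 213.5555°
tangent length = C·cosβ = 92.8709
L = (r1+r2)·wrap + 2·C·cosβ = 28·3.7272 + 2·92.8709 = 290.1046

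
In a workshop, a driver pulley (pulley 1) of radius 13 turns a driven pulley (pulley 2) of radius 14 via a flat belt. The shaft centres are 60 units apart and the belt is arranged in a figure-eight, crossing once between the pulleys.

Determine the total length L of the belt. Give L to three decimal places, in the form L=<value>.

L=217.192

crossed belt: β = asin((r1+r2)/C) = asin(27/60) = 26.7437°
wrap1 = wrap2 = π + 2β = 233.4874°
tangent length = C·cosβ = 53.5817
L = (r1+r2)·wrap + 2·C·cosβ = 27·4.0751 + 2·53.5817 = 217.1918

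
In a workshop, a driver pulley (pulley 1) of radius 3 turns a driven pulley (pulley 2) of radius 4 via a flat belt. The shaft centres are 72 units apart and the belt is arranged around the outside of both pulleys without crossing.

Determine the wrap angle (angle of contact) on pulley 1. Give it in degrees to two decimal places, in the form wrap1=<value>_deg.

wrap1=178.41_deg

open belt: β = asin((r2−r1)/C) = asin(1/72) = 0.7958°
wrap1 = π − 2β = 178.4084°
wrap2 = π + 2β = 181.5916°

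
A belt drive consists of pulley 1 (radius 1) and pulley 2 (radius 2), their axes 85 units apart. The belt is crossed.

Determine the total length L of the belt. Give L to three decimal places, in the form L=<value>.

crossed belt: β = asin((r1+r2)/C) = asin(3/85) = 2.0226°
wrap1 = wrap2 = π + 2β = 184.0452°
tangent length = C·cosβ = 84.9470
L = (r1+r2)·wrap + 2·C·cosβ = 3·3.2122 + 2·84.9470 = 179.5307

L=179.531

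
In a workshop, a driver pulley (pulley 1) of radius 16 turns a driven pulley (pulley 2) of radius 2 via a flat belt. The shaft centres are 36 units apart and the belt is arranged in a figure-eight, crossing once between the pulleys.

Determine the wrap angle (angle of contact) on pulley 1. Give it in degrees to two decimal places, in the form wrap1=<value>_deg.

crossed belt: β = asin((r1+r2)/C) = asin(18/36) = 30.0000°
wrap1 = wrap2 = π + 2β = 240.0000°

wrap1=240.00_deg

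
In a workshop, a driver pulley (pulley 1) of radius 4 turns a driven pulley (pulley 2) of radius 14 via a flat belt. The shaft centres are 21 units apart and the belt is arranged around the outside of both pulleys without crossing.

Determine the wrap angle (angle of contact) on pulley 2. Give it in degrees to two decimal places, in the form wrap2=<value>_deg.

wrap2=236.87_deg

open belt: β = asin((r2−r1)/C) = asin(10/21) = 28.4369°
wrap1 = π − 2β = 123.1262°
wrap2 = π + 2β = 236.8738°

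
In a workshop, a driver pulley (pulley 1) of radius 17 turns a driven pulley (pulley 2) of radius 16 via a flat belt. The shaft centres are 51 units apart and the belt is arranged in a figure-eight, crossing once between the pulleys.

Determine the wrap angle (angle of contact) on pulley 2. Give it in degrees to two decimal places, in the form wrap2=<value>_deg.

wrap2=260.64_deg

crossed belt: β = asin((r1+r2)/C) = asin(33/51) = 40.3202°
wrap1 = wrap2 = π + 2β = 260.6404°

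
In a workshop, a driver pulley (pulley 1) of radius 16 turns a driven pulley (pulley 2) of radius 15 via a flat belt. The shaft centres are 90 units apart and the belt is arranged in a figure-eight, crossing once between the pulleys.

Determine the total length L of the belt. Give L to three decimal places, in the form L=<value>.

L=288.177

crossed belt: β = asin((r1+r2)/C) = asin(31/90) = 20.1479°
wrap1 = wrap2 = π + 2β = 220.2958°
tangent length = C·cosβ = 84.4926
L = (r1+r2)·wrap + 2·C·cosβ = 31·3.8449 + 2·84.4926 = 288.1767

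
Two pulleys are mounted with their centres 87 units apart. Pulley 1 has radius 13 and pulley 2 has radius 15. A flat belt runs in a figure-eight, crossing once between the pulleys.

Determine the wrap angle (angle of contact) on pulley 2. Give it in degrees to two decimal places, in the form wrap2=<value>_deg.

wrap2=217.55_deg

crossed belt: β = asin((r1+r2)/C) = asin(28/87) = 18.7742°
wrap1 = wrap2 = π + 2β = 217.5484°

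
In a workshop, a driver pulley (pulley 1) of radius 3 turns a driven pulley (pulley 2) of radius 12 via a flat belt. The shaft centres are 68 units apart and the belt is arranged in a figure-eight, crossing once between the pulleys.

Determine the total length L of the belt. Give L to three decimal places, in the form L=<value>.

crossed belt: β = asin((r1+r2)/C) = asin(15/68) = 12.7436°
wrap1 = wrap2 = π + 2β = 205.4872°
tangent length = C·cosβ = 66.3250
L = (r1+r2)·wrap + 2·C·cosβ = 15·3.5864 + 2·66.3250 = 186.4463

L=186.446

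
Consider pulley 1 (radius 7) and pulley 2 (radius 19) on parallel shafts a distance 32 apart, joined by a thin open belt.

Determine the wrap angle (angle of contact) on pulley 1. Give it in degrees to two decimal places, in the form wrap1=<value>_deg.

open belt: β = asin((r2−r1)/C) = asin(12/32) = 22.0243°
wrap1 = π − 2β = 135.9514°
wrap2 = π + 2β = 224.0486°

wrap1=135.95_deg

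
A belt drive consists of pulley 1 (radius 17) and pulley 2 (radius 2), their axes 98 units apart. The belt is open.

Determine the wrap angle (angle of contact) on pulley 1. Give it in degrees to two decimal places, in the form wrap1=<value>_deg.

open belt: β = asin((r2−r1)/C) = asin(-15/98) = -8.8044°
wrap1 = π − 2β = 197.6087°
wrap2 = π + 2β = 162.3913°

wrap1=197.61_deg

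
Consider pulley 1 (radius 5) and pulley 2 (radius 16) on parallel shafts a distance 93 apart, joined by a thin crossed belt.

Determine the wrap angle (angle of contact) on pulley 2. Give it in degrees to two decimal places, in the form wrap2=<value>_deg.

wrap2=206.10_deg

crossed belt: β = asin((r1+r2)/C) = asin(21/93) = 13.0503°
wrap1 = wrap2 = π + 2β = 206.1006°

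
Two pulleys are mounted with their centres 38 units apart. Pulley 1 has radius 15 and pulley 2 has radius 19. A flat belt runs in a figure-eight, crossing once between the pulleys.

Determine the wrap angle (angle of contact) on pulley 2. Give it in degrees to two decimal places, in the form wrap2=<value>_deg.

wrap2=306.95_deg

crossed belt: β = asin((r1+r2)/C) = asin(34/38) = 63.4746°
wrap1 = wrap2 = π + 2β = 306.9493°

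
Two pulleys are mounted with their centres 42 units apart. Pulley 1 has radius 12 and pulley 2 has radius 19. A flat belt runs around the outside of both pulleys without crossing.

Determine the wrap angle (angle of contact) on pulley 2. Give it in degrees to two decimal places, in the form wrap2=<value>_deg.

open belt: β = asin((r2−r1)/C) = asin(7/42) = 9.5941°
wrap1 = π − 2β = 160.8119°
wrap2 = π + 2β = 199.1881°

wrap2=199.19_deg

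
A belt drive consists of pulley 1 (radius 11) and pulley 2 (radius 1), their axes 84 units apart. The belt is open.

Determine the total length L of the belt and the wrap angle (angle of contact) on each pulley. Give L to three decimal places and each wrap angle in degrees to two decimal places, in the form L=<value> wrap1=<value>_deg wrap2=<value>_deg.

open belt: β = asin((r2−r1)/C) = asin(-10/84) = -6.8371°
wrap1 = π − 2β = 193.6743°
wrap2 = π + 2β = 166.3257°
tangent length = C·cosβ = 83.4026
L = r1·wrap1 + r2·wrap2 + 2·C·cosβ = 11·3.3803 + 1·2.9029 + 2·83.4026 = 206.8910

L=206.891 wrap1=193.67_deg wrap2=166.33_deg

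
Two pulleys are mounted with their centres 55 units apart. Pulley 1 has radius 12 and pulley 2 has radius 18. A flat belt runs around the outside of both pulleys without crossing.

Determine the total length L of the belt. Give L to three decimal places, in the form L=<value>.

open belt: β = asin((r2−r1)/C) = asin(6/55) = 6.2629°
wrap1 = π − 2β = 167.4742°
wrap2 = π + 2β = 192.5258°
tangent length = C·cosβ = 54.6717
L = r1·wrap1 + r2·wrap2 + 2·C·cosβ = 12·2.9230 + 18·3.3602 + 2·54.6717 = 204.9030

L=204.903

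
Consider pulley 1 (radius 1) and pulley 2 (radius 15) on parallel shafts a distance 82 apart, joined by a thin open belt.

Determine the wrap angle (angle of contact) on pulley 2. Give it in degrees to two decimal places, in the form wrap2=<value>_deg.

open belt: β = asin((r2−r1)/C) = asin(14/82) = 9.8304°
wrap1 = π − 2β = 160.3393°
wrap2 = π + 2β = 199.6607°

wrap2=199.66_deg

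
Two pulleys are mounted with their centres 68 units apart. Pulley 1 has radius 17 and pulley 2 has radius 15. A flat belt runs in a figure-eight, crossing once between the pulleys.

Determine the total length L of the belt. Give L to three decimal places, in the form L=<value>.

crossed belt: β = asin((r1+r2)/C) = asin(32/68) = 28.0725°
wrap1 = wrap2 = π + 2β = 236.1450°
tangent length = C·cosβ = 60.0000
L = (r1+r2)·wrap + 2·C·cosβ = 32·4.1215 + 2·60.0000 = 251.8882

L=251.888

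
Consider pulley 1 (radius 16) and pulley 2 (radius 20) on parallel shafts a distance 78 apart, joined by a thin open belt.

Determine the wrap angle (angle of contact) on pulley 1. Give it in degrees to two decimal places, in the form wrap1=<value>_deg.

wrap1=174.12_deg

open belt: β = asin((r2−r1)/C) = asin(4/78) = 2.9395°
wrap1 = π − 2β = 174.1209°
wrap2 = π + 2β = 185.8791°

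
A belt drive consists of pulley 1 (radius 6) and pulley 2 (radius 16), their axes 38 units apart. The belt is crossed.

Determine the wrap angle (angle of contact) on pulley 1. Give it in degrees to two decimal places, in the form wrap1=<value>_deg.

crossed belt: β = asin((r1+r2)/C) = asin(22/38) = 35.3765°
wrap1 = wrap2 = π + 2β = 250.7531°

wrap1=250.75_deg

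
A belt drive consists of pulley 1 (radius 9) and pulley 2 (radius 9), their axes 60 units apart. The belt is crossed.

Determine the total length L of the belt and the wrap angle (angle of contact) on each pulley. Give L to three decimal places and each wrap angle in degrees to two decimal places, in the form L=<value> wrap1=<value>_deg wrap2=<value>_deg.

L=181.990 wrap1=214.92_deg wrap2=214.92_deg

crossed belt: β = asin((r1+r2)/C) = asin(18/60) = 17.4576°
wrap1 = wrap2 = π + 2β = 214.9152°
tangent length = C·cosβ = 57.2364
L = (r1+r2)·wrap + 2·C·cosβ = 18·3.7510 + 2·57.2364 = 181.9903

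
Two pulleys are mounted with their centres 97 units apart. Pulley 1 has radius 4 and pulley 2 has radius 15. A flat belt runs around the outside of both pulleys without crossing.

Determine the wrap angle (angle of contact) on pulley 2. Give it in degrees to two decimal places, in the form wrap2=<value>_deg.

wrap2=193.02_deg

open belt: β = asin((r2−r1)/C) = asin(11/97) = 6.5115°
wrap1 = π − 2β = 166.9771°
wrap2 = π + 2β = 193.0229°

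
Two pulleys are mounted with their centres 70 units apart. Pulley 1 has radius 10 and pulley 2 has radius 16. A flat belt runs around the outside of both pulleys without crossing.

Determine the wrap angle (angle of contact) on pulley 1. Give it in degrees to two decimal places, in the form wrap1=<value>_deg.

wrap1=170.17_deg

open belt: β = asin((r2−r1)/C) = asin(6/70) = 4.9171°
wrap1 = π − 2β = 170.1658°
wrap2 = π + 2β = 189.8342°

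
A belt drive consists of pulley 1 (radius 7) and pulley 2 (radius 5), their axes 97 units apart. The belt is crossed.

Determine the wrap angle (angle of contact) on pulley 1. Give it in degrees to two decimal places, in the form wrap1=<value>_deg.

crossed belt: β = asin((r1+r2)/C) = asin(12/97) = 7.1063°
wrap1 = wrap2 = π + 2β = 194.2127°

wrap1=194.21_deg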